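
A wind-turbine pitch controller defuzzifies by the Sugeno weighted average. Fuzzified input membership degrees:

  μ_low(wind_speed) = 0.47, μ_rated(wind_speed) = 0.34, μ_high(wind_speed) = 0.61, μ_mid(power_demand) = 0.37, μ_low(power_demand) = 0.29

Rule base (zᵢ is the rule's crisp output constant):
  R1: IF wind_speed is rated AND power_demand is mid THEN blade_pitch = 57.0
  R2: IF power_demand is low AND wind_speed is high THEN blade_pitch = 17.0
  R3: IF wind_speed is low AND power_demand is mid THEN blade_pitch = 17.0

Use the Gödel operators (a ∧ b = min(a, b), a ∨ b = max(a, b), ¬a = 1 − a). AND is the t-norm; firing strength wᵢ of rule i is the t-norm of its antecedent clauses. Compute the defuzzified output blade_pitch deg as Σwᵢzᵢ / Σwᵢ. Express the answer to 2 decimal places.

R1 (z=57.0): rated=0.34, mid=0.37; AND[min(a, b)] → w = 0.34
R2 (z=17.0): low=0.29, high=0.61; AND[min(a, b)] → w = 0.29
R3 (z=17.0): low=0.47, mid=0.37; AND[min(a, b)] → w = 0.37
Weighted average = (0.34·57.0 + 0.29·17.0 + 0.37·17.0) / (0.34 + 0.29 + 0.37)
  = 30.6000 / 1.0000 = 30.60

30.60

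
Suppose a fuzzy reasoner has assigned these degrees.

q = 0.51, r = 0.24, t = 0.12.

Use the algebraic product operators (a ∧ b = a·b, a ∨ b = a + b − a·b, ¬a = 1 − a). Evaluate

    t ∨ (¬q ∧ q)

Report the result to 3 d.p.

0.340

¬q = 1 − 0.5100 = 0.4900
¬q ∧ q = a·b on (0.4900, 0.5100) = 0.2499
t ∨ (¬q ∧ q) = a + b − a·b on (0.1200, 0.2499) = 0.3399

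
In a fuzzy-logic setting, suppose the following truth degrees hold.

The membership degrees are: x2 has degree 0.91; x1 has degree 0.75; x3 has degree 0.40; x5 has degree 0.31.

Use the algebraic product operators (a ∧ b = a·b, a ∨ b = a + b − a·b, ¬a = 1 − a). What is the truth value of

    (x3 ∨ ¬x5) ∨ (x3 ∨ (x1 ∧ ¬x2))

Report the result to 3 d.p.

¬x5 = 1 − 0.3100 = 0.6900
x3 ∨ ¬x5 = a + b − a·b on (0.4000, 0.6900) = 0.8140
¬x2 = 1 − 0.9100 = 0.0900
x1 ∧ ¬x2 = a·b on (0.7500, 0.0900) = 0.0675
x3 ∨ (x1 ∧ ¬x2) = a + b − a·b on (0.4000, 0.0675) = 0.4405
(x3 ∨ ¬x5) ∨ (x3 ∨ (x1 ∧ ¬x2)) = a + b − a·b on (0.8140, 0.4405) = 0.8959

0.896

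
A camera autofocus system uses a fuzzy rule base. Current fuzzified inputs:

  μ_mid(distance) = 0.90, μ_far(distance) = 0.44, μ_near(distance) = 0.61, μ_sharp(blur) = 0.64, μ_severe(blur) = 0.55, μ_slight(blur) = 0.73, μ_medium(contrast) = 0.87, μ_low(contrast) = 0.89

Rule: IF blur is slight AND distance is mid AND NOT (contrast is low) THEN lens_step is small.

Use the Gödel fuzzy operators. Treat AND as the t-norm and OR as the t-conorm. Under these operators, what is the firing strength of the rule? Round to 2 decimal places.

firing strength: slight=0.73, mid=0.90, ¬low=1−0.89=0.11; AND[min(a, b)] → w = 0.11

0.11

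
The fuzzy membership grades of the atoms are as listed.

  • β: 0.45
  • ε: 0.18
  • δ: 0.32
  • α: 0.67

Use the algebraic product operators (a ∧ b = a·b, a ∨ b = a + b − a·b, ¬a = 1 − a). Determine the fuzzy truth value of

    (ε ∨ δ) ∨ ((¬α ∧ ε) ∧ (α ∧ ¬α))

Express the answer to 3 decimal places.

0.450

ε ∨ δ = a + b − a·b on (0.1800, 0.3200) = 0.4424
¬α = 1 − 0.6700 = 0.3300
¬α ∧ ε = a·b on (0.3300, 0.1800) = 0.0594
¬α = 1 − 0.6700 = 0.3300
α ∧ ¬α = a·b on (0.6700, 0.3300) = 0.2211
(¬α ∧ ε) ∧ (α ∧ ¬α) = a·b on (0.0594, 0.2211) = 0.0131
(ε ∨ δ) ∨ ((¬α ∧ ε) ∧ (α ∧ ¬α)) = a + b − a·b on (0.4424, 0.0131) = 0.4497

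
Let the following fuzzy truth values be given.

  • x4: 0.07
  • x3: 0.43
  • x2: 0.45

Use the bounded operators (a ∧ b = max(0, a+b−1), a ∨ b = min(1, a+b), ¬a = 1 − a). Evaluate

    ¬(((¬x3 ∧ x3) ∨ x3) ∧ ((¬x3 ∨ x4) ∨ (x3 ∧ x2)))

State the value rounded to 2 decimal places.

¬x3 = 1 − 0.43 = 0.57
¬x3 ∧ x3 = max(0, a+b−1) on (0.57, 0.43) = 0.00
(¬x3 ∧ x3) ∨ x3 = min(1, a+b) on (0.00, 0.43) = 0.43
¬x3 = 1 − 0.43 = 0.57
¬x3 ∨ x4 = min(1, a+b) on (0.57, 0.07) = 0.64
x3 ∧ x2 = max(0, a+b−1) on (0.43, 0.45) = 0.00
(¬x3 ∨ x4) ∨ (x3 ∧ x2) = min(1, a+b) on (0.64, 0.00) = 0.64
((¬x3 ∧ x3) ∨ x3) ∧ ((¬x3 ∨ x4) ∨ (x3 ∧ x2)) = max(0, a+b−1) on (0.43, 0.64) = 0.07
¬(((¬x3 ∧ x3) ∨ x3) ∧ ((¬x3 ∨ x4) ∨ (x3 ∧ x2))) = 1 − 0.07 = 0.93

0.93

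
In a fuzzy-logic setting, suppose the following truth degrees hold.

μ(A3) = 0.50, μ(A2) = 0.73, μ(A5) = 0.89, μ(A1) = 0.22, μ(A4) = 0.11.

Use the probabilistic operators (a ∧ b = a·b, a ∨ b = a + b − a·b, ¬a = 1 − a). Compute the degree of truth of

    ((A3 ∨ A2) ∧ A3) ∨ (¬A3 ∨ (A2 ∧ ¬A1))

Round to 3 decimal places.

0.878

A3 ∨ A2 = a + b − a·b on (0.5000, 0.7300) = 0.8650
(A3 ∨ A2) ∧ A3 = a·b on (0.8650, 0.5000) = 0.4325
¬A3 = 1 − 0.5000 = 0.5000
¬A1 = 1 − 0.2200 = 0.7800
A2 ∧ ¬A1 = a·b on (0.7300, 0.7800) = 0.5694
¬A3 ∨ (A2 ∧ ¬A1) = a + b − a·b on (0.5000, 0.5694) = 0.7847
((A3 ∨ A2) ∧ A3) ∨ (¬A3 ∨ (A2 ∧ ¬A1)) = a + b − a·b on (0.4325, 0.7847) = 0.8778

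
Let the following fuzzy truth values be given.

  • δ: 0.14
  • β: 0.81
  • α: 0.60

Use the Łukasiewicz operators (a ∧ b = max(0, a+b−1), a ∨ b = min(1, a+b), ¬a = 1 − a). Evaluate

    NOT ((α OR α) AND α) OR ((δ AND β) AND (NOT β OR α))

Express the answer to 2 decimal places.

α OR α = min(1, a+b) on (0.60, 0.60) = 1.00
(α OR α) AND α = max(0, a+b−1) on (1.00, 0.60) = 0.60
NOT ((α OR α) AND α) = 1 − 0.60 = 0.40
δ AND β = max(0, a+b−1) on (0.14, 0.81) = 0.00
NOT β = 1 − 0.81 = 0.19
NOT β OR α = min(1, a+b) on (0.19, 0.60) = 0.79
(δ AND β) AND (NOT β OR α) = max(0, a+b−1) on (0.00, 0.79) = 0.00
NOT ((α OR α) AND α) OR ((δ AND β) AND (NOT β OR α)) = min(1, a+b) on (0.40, 0.00) = 0.40

0.40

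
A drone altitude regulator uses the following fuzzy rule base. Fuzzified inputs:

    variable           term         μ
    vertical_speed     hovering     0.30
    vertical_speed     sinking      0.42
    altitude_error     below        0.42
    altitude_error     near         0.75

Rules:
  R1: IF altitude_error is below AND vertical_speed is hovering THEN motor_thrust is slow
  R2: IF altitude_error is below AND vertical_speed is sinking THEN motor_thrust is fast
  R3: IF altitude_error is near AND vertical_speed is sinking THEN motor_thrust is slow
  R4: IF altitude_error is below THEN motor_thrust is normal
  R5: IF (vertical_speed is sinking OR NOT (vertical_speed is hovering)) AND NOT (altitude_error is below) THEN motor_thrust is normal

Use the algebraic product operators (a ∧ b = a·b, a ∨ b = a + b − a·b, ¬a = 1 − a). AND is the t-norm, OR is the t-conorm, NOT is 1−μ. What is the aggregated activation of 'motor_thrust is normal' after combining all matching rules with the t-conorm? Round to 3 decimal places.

0.698

R1: below=0.42, hovering=0.30; AND[a·b] → w = 0.1260
R2: below=0.42, sinking=0.42; AND[a·b] → w = 0.1764
R3: near=0.75, sinking=0.42; AND[a·b] → w = 0.3150
R4: below=0.42 → w = 0.4200
R5: (sinking=0.42 OR ¬hovering=1−0.30=0.70) = 0.8260; AND[a·b] with ¬below=1−0.42=0.58 → w = 0.4791
Rules with consequent 'normal': {R4, R5} → strengths 0.4200, 0.4791
Aggregate via t-conorm [a + b − a·b]: 0.6979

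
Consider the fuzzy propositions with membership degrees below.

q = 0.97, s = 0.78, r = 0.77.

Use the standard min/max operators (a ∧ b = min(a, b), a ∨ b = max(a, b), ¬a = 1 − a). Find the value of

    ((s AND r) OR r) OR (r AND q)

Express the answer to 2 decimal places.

0.77

s AND r = min(a, b) on (0.78, 0.77) = 0.77
(s AND r) OR r = max(a, b) on (0.77, 0.77) = 0.77
r AND q = min(a, b) on (0.77, 0.97) = 0.77
((s AND r) OR r) OR (r AND q) = max(a, b) on (0.77, 0.77) = 0.77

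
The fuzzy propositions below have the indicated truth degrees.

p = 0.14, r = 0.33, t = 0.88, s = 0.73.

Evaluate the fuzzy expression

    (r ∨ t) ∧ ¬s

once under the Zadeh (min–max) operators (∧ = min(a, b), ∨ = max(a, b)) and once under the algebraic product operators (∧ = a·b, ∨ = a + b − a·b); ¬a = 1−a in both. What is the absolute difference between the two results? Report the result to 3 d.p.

0.022

Under Zadeh (min–max):
  r ∨ t = max(a, b) on (0.33, 0.88) = 0.88
  ¬s = 1 − 0.73 = 0.27
  (r ∨ t) ∧ ¬s = min(a, b) on (0.88, 0.27) = 0.27
  → value = 0.2700
Under algebraic product:
  r ∨ t = a + b − a·b on (0.3300, 0.8800) = 0.9196
  ¬s = 1 − 0.7300 = 0.2700
  (r ∨ t) ∧ ¬s = a·b on (0.9196, 0.2700) = 0.2483
  → value = 0.2483
|0.2700 − 0.2483| = 0.022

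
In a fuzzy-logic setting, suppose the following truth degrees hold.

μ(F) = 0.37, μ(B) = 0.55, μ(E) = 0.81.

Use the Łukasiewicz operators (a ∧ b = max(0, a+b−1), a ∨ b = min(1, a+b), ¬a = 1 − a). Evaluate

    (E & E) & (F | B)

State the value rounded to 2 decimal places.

E & E = max(0, a+b−1) on (0.81, 0.81) = 0.62
F | B = min(1, a+b) on (0.37, 0.55) = 0.92
(E & E) & (F | B) = max(0, a+b−1) on (0.62, 0.92) = 0.54

0.54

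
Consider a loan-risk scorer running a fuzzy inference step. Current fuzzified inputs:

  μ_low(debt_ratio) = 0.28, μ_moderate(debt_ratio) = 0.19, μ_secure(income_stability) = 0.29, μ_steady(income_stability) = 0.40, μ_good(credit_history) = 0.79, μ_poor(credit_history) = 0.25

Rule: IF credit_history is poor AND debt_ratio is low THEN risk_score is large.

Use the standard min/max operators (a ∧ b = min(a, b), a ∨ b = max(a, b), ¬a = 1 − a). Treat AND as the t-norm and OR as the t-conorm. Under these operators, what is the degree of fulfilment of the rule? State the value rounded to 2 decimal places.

0.25

firing strength: poor=0.25, low=0.28; AND[min(a, b)] → w = 0.25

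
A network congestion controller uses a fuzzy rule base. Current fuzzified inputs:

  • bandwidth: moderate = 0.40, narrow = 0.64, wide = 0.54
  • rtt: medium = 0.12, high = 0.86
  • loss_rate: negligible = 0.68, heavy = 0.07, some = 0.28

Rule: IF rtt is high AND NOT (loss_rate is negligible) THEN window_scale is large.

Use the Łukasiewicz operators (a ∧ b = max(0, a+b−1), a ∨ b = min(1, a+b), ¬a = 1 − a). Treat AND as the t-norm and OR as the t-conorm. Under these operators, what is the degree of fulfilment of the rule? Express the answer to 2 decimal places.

0.18

firing strength: high=0.86, ¬negligible=1−0.68=0.32; AND[max(0, a+b−1)] → w = 0.18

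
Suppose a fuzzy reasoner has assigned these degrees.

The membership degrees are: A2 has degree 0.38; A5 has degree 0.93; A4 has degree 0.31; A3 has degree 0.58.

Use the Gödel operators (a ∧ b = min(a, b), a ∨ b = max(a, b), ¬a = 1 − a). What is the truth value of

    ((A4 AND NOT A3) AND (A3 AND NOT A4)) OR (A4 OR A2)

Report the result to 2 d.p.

NOT A3 = 1 − 0.58 = 0.42
A4 AND NOT A3 = min(a, b) on (0.31, 0.42) = 0.31
NOT A4 = 1 − 0.31 = 0.69
A3 AND NOT A4 = min(a, b) on (0.58, 0.69) = 0.58
(A4 AND NOT A3) AND (A3 AND NOT A4) = min(a, b) on (0.31, 0.58) = 0.31
A4 OR A2 = max(a, b) on (0.31, 0.38) = 0.38
((A4 AND NOT A3) AND (A3 AND NOT A4)) OR (A4 OR A2) = max(a, b) on (0.31, 0.38) = 0.38

0.38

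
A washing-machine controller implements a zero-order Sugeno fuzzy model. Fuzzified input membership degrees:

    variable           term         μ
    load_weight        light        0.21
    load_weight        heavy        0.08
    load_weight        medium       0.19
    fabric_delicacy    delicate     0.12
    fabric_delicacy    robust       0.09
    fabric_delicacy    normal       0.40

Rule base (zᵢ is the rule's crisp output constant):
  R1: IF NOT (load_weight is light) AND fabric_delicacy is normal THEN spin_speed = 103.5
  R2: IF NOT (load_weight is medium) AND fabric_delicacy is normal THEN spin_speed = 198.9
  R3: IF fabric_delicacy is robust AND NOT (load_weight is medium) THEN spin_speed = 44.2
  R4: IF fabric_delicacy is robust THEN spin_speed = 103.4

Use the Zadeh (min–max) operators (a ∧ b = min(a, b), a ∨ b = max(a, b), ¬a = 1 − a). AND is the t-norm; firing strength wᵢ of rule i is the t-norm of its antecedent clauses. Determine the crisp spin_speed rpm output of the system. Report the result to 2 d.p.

136.98

R1 (z=103.5): ¬light=1−0.21=0.79, normal=0.40; AND[min(a, b)] → w = 0.40
R2 (z=198.9): ¬medium=1−0.19=0.81, normal=0.40; AND[min(a, b)] → w = 0.40
R3 (z=44.2): robust=0.09, ¬medium=1−0.19=0.81; AND[min(a, b)] → w = 0.09
R4 (z=103.4): robust=0.09 → w = 0.09
Weighted average = (0.40·103.5 + 0.40·198.9 + 0.09·44.2 + 0.09·103.4) / (0.40 + 0.40 + 0.09 + 0.09)
  = 134.2440 / 0.9800 = 136.98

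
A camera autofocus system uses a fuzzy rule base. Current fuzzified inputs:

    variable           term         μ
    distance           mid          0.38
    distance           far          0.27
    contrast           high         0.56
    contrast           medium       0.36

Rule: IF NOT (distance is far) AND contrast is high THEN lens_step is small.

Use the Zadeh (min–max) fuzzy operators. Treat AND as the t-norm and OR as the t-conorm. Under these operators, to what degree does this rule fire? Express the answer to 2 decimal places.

firing strength: ¬far=1−0.27=0.73, high=0.56; AND[min(a, b)] → w = 0.56

0.56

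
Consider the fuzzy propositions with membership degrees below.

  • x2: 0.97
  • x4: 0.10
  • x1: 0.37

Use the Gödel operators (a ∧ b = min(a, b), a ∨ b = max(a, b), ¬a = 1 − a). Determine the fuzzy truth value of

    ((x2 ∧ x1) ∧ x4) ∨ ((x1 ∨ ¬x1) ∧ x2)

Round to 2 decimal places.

x2 ∧ x1 = min(a, b) on (0.97, 0.37) = 0.37
(x2 ∧ x1) ∧ x4 = min(a, b) on (0.37, 0.10) = 0.10
¬x1 = 1 − 0.37 = 0.63
x1 ∨ ¬x1 = max(a, b) on (0.37, 0.63) = 0.63
(x1 ∨ ¬x1) ∧ x2 = min(a, b) on (0.63, 0.97) = 0.63
((x2 ∧ x1) ∧ x4) ∨ ((x1 ∨ ¬x1) ∧ x2) = max(a, b) on (0.10, 0.63) = 0.63

0.63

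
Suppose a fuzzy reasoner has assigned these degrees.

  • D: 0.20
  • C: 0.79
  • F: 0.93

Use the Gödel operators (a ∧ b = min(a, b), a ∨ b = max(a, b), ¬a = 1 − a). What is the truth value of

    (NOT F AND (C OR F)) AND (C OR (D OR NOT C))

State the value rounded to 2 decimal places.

NOT F = 1 − 0.93 = 0.07
C OR F = max(a, b) on (0.79, 0.93) = 0.93
NOT F AND (C OR F) = min(a, b) on (0.07, 0.93) = 0.07
NOT C = 1 − 0.79 = 0.21
D OR NOT C = max(a, b) on (0.20, 0.21) = 0.21
C OR (D OR NOT C) = max(a, b) on (0.79, 0.21) = 0.79
(NOT F AND (C OR F)) AND (C OR (D OR NOT C)) = min(a, b) on (0.07, 0.79) = 0.07

0.07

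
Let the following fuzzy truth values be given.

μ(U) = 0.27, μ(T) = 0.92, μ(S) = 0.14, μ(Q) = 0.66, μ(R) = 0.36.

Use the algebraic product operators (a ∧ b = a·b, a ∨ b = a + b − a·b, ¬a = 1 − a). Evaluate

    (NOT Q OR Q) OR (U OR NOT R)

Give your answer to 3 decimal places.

0.941

NOT Q = 1 − 0.6600 = 0.3400
NOT Q OR Q = a + b − a·b on (0.3400, 0.6600) = 0.7756
NOT R = 1 − 0.3600 = 0.6400
U OR NOT R = a + b − a·b on (0.2700, 0.6400) = 0.7372
(NOT Q OR Q) OR (U OR NOT R) = a + b − a·b on (0.7756, 0.7372) = 0.9410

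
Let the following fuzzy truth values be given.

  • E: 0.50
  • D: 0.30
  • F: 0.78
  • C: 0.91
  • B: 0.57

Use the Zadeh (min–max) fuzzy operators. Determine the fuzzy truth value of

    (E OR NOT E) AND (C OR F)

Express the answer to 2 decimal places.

0.50

NOT E = 1 − 0.50 = 0.50
E OR NOT E = max(a, b) on (0.50, 0.50) = 0.50
C OR F = max(a, b) on (0.91, 0.78) = 0.91
(E OR NOT E) AND (C OR F) = min(a, b) on (0.50, 0.91) = 0.50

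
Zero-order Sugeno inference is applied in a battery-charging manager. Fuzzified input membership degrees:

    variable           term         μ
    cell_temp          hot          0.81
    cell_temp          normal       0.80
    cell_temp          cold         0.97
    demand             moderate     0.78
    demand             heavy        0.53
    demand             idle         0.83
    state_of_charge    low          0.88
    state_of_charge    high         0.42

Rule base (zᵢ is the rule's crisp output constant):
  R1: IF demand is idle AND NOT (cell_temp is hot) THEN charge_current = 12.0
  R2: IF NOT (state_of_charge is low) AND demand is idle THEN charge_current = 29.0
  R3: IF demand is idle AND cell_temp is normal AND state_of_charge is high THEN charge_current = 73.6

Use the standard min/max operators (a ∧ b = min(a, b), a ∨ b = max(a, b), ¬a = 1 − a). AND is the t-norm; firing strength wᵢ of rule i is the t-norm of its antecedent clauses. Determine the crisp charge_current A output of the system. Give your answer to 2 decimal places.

R1 (z=12.0): idle=0.83, ¬hot=1−0.81=0.19; AND[min(a, b)] → w = 0.19
R2 (z=29.0): ¬low=1−0.88=0.12, idle=0.83; AND[min(a, b)] → w = 0.12
R3 (z=73.6): idle=0.83, normal=0.80, high=0.42; AND[min(a, b)] → w = 0.42
Weighted average = (0.19·12.0 + 0.12·29.0 + 0.42·73.6) / (0.19 + 0.12 + 0.42)
  = 36.6720 / 0.7300 = 50.24

50.24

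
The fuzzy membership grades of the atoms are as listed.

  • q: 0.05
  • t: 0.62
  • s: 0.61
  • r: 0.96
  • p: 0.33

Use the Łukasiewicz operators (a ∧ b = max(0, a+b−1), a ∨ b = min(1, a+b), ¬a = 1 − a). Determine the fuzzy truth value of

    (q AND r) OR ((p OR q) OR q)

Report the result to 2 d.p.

q AND r = max(0, a+b−1) on (0.05, 0.96) = 0.01
p OR q = min(1, a+b) on (0.33, 0.05) = 0.38
(p OR q) OR q = min(1, a+b) on (0.38, 0.05) = 0.43
(q AND r) OR ((p OR q) OR q) = min(1, a+b) on (0.01, 0.43) = 0.44

0.44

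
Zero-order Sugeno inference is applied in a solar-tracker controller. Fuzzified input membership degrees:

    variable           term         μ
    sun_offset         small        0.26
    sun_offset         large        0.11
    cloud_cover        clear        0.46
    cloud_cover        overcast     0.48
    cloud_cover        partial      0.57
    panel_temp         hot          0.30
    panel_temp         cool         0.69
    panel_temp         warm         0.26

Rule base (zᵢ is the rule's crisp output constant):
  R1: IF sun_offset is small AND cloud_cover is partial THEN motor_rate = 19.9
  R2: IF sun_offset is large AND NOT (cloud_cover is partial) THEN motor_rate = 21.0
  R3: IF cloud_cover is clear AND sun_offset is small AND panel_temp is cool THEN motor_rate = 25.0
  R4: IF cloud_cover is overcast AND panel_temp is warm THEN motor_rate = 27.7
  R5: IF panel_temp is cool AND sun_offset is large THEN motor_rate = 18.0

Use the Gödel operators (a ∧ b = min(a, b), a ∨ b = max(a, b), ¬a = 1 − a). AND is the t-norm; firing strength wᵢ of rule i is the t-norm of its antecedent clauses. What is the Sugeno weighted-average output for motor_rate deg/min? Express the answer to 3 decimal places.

R1 (z=19.9): small=0.26, partial=0.57; AND[min(a, b)] → w = 0.26
R2 (z=21.0): large=0.11, ¬partial=1−0.57=0.43; AND[min(a, b)] → w = 0.11
R3 (z=25.0): clear=0.46, small=0.26, cool=0.69; AND[min(a, b)] → w = 0.26
R4 (z=27.7): overcast=0.48, warm=0.26; AND[min(a, b)] → w = 0.26
R5 (z=18.0): cool=0.69, large=0.11; AND[min(a, b)] → w = 0.11
Weighted average = (0.26·19.9 + 0.11·21.0 + 0.26·25.0 + 0.26·27.7 + 0.11·18.0) / (0.26 + 0.11 + 0.26 + 0.26 + 0.11)
  = 23.1660 / 1.0000 = 23.166

23.166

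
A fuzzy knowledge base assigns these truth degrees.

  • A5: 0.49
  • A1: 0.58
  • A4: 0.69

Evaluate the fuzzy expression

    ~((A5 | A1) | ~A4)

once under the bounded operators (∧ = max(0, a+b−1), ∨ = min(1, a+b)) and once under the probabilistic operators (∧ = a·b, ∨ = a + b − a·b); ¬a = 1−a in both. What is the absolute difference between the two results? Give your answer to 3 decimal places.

0.148

Under bounded:
  A5 | A1 = min(1, a+b) on (0.49, 0.58) = 1.00
  ~A4 = 1 − 0.69 = 0.31
  (A5 | A1) | ~A4 = min(1, a+b) on (1.00, 0.31) = 1.00
  ~((A5 | A1) | ~A4) = 1 − 1.00 = 0.00
  → value = 0.0000
Under probabilistic:
  A5 | A1 = a + b − a·b on (0.4900, 0.5800) = 0.7858
  ~A4 = 1 − 0.6900 = 0.3100
  (A5 | A1) | ~A4 = a + b − a·b on (0.7858, 0.3100) = 0.8522
  ~((A5 | A1) | ~A4) = 1 − 0.8522 = 0.1478
  → value = 0.1478
|0.0000 − 0.1478| = 0.148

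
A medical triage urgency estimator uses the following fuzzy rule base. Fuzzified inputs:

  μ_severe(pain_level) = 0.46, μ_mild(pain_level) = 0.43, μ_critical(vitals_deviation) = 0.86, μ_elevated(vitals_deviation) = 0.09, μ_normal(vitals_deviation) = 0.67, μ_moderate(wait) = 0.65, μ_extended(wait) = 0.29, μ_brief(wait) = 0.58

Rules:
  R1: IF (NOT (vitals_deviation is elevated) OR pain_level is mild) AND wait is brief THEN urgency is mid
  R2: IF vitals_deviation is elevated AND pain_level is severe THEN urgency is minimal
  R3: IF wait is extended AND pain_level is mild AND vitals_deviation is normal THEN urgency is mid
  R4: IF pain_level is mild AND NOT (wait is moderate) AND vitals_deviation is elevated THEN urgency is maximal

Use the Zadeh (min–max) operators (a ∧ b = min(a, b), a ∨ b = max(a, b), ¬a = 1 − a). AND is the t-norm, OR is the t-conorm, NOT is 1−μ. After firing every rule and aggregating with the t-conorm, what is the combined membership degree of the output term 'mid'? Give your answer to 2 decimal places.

0.58

R1: (¬elevated=1−0.09=0.91 OR mild=0.43) = 0.91; AND[min(a, b)] with brief=0.58 → w = 0.58
R2: elevated=0.09, severe=0.46; AND[min(a, b)] → w = 0.09
R3: extended=0.29, mild=0.43, normal=0.67; AND[min(a, b)] → w = 0.29
R4: mild=0.43, ¬moderate=1−0.65=0.35, elevated=0.09; AND[min(a, b)] → w = 0.09
Rules with consequent 'mid': {R1, R3} → strengths 0.58, 0.29
Aggregate via t-conorm [max(a, b)]: 0.58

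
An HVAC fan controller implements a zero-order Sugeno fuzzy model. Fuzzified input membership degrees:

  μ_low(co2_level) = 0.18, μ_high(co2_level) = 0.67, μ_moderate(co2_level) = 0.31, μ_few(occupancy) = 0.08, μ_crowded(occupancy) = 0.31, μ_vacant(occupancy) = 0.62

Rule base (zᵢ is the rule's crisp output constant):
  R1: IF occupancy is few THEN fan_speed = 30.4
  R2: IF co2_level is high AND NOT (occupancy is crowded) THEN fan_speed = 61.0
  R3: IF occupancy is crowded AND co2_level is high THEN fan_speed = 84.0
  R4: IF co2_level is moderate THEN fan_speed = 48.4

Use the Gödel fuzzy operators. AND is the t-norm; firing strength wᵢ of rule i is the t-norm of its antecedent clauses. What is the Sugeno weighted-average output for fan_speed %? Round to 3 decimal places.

R1 (z=30.4): few=0.08 → w = 0.08
R2 (z=61.0): high=0.67, ¬crowded=1−0.31=0.69; AND[min(a, b)] → w = 0.67
R3 (z=84.0): crowded=0.31, high=0.67; AND[min(a, b)] → w = 0.31
R4 (z=48.4): moderate=0.31 → w = 0.31
Weighted average = (0.08·30.4 + 0.67·61.0 + 0.31·84.0 + 0.31·48.4) / (0.08 + 0.67 + 0.31 + 0.31)
  = 84.3460 / 1.3700 = 61.566

61.566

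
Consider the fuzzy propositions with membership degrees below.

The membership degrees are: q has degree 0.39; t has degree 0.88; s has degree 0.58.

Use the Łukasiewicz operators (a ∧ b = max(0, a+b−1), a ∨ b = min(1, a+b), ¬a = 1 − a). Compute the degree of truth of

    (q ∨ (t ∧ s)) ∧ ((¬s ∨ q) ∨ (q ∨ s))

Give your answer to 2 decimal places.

t ∧ s = max(0, a+b−1) on (0.88, 0.58) = 0.46
q ∨ (t ∧ s) = min(1, a+b) on (0.39, 0.46) = 0.85
¬s = 1 − 0.58 = 0.42
¬s ∨ q = min(1, a+b) on (0.42, 0.39) = 0.81
q ∨ s = min(1, a+b) on (0.39, 0.58) = 0.97
(¬s ∨ q) ∨ (q ∨ s) = min(1, a+b) on (0.81, 0.97) = 1.00
(q ∨ (t ∧ s)) ∧ ((¬s ∨ q) ∨ (q ∨ s)) = max(0, a+b−1) on (0.85, 1.00) = 0.85

0.85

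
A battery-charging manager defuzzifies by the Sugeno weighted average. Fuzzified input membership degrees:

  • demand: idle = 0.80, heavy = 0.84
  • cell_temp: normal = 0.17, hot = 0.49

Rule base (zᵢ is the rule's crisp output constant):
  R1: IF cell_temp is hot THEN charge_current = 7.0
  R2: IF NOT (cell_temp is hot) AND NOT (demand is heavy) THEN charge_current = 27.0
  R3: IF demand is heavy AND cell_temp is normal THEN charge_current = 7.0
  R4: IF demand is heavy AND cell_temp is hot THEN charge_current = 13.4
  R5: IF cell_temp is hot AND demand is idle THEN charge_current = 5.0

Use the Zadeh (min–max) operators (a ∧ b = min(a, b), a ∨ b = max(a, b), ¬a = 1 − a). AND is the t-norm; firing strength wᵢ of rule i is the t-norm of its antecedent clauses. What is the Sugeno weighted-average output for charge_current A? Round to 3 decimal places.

R1 (z=7.0): hot=0.49 → w = 0.49
R2 (z=27.0): ¬hot=1−0.49=0.51, ¬heavy=1−0.84=0.16; AND[min(a, b)] → w = 0.16
R3 (z=7.0): heavy=0.84, normal=0.17; AND[min(a, b)] → w = 0.17
R4 (z=13.4): heavy=0.84, hot=0.49; AND[min(a, b)] → w = 0.49
R5 (z=5.0): hot=0.49, idle=0.80; AND[min(a, b)] → w = 0.49
Weighted average = (0.49·7.0 + 0.16·27.0 + 0.17·7.0 + 0.49·13.4 + 0.49·5.0) / (0.49 + 0.16 + 0.17 + 0.49 + 0.49)
  = 17.9560 / 1.8000 = 9.976

9.976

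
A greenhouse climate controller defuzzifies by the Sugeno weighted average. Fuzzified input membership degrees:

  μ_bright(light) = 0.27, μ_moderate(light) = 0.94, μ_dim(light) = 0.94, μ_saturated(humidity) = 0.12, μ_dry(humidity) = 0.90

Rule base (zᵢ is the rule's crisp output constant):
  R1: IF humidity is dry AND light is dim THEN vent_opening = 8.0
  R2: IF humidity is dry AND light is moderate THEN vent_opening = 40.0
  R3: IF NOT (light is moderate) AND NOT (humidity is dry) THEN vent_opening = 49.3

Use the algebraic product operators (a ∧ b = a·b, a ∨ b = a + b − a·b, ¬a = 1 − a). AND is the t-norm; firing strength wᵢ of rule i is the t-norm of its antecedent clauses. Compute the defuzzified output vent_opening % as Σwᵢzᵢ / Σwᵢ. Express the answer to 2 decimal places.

24.09

R1 (z=8.0): dry=0.90, dim=0.94; AND[a·b] → w = 0.8460
R2 (z=40.0): dry=0.90, moderate=0.94; AND[a·b] → w = 0.8460
R3 (z=49.3): ¬moderate=1−0.94=0.06, ¬dry=1−0.90=0.10; AND[a·b] → w = 0.0060
Weighted average = (0.8460·8.0 + 0.8460·40.0 + 0.0060·49.3) / (0.8460 + 0.8460 + 0.0060)
  = 40.9038 / 1.6980 = 24.09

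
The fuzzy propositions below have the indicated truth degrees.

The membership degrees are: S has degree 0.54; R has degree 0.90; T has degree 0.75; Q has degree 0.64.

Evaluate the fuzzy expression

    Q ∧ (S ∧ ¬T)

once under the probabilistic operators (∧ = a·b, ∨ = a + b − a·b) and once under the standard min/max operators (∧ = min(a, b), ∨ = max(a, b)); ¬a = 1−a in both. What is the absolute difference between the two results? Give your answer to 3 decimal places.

Under probabilistic:
  ¬T = 1 − 0.7500 = 0.2500
  S ∧ ¬T = a·b on (0.5400, 0.2500) = 0.1350
  Q ∧ (S ∧ ¬T) = a·b on (0.6400, 0.1350) = 0.0864
  → value = 0.0864
Under standard min/max:
  ¬T = 1 − 0.75 = 0.25
  S ∧ ¬T = min(a, b) on (0.54, 0.25) = 0.25
  Q ∧ (S ∧ ¬T) = min(a, b) on (0.64, 0.25) = 0.25
  → value = 0.2500
|0.0864 − 0.2500| = 0.164

0.164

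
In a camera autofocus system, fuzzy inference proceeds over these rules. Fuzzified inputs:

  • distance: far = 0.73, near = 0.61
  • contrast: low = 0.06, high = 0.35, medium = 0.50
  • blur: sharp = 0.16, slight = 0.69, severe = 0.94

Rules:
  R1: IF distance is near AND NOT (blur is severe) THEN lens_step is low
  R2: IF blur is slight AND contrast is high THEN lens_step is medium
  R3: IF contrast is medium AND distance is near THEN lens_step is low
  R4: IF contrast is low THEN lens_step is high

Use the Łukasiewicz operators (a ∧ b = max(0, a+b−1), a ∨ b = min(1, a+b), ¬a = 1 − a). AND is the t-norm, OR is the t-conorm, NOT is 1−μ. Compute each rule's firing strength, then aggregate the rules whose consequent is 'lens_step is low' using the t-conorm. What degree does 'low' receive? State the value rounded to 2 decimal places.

R1: near=0.61, ¬severe=1−0.94=0.06; AND[max(0, a+b−1)] → w = 0.00
R2: slight=0.69, high=0.35; AND[max(0, a+b−1)] → w = 0.04
R3: medium=0.50, near=0.61; AND[max(0, a+b−1)] → w = 0.11
R4: low=0.06 → w = 0.06
Rules with consequent 'low': {R1, R3} → strengths 0.00, 0.11
Aggregate via t-conorm [min(1, a+b)]: 0.11

0.11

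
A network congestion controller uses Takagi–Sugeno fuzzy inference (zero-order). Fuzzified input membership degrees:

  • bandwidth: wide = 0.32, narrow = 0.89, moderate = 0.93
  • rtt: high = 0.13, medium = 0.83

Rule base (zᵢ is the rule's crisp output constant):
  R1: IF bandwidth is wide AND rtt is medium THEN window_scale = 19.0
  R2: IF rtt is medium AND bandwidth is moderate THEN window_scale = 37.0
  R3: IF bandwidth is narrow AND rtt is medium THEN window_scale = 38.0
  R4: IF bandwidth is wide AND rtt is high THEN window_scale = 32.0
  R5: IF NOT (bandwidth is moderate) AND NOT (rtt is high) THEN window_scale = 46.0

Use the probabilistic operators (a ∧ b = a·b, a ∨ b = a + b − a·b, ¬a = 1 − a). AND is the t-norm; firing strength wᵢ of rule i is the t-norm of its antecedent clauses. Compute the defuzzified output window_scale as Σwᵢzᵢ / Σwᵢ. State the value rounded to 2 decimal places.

R1 (z=19.0): wide=0.32, medium=0.83; AND[a·b] → w = 0.2656
R2 (z=37.0): medium=0.83, moderate=0.93; AND[a·b] → w = 0.7719
R3 (z=38.0): narrow=0.89, medium=0.83; AND[a·b] → w = 0.7387
R4 (z=32.0): wide=0.32, high=0.13; AND[a·b] → w = 0.0416
R5 (z=46.0): ¬moderate=1−0.93=0.07, ¬high=1−0.13=0.87; AND[a·b] → w = 0.0609
Weighted average = (0.2656·19.0 + 0.7719·37.0 + 0.7387·38.0 + 0.0416·32.0 + 0.0609·46.0) / (0.2656 + 0.7719 + 0.7387 + 0.0416 + 0.0609)
  = 65.8099 / 1.8787 = 35.03

35.03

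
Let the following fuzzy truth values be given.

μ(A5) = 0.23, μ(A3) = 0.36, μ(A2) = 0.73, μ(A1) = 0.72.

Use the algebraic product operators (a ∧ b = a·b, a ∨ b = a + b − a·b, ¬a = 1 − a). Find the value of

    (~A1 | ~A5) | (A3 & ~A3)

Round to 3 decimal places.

~A1 = 1 − 0.7200 = 0.2800
~A5 = 1 − 0.2300 = 0.7700
~A1 | ~A5 = a + b − a·b on (0.2800, 0.7700) = 0.8344
~A3 = 1 − 0.3600 = 0.6400
A3 & ~A3 = a·b on (0.3600, 0.6400) = 0.2304
(~A1 | ~A5) | (A3 & ~A3) = a + b − a·b on (0.8344, 0.2304) = 0.8726

0.873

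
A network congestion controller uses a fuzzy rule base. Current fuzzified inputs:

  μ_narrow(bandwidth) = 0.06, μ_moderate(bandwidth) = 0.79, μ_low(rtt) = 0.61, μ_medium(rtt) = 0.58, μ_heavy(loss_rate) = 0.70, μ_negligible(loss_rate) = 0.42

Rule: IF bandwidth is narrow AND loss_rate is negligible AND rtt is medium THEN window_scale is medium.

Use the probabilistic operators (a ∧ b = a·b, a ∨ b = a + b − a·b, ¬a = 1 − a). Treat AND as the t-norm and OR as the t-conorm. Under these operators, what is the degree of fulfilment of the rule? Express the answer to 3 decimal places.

firing strength: narrow=0.06, negligible=0.42, medium=0.58; AND[a·b] → w = 0.0146

0.015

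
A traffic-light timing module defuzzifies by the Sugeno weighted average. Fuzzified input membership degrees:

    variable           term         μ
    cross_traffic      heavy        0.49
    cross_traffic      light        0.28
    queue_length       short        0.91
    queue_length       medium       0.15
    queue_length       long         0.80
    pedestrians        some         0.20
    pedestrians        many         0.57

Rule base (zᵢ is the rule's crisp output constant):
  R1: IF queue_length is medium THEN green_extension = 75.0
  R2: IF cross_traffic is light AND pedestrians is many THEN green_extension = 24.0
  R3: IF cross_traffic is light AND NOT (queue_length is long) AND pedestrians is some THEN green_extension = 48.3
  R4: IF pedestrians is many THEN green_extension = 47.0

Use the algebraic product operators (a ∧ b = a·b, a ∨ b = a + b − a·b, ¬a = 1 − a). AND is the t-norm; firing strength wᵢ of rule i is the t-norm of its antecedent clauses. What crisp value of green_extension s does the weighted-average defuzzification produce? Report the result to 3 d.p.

47.610

R1 (z=75.0): medium=0.15 → w = 0.1500
R2 (z=24.0): light=0.28, many=0.57; AND[a·b] → w = 0.1596
R3 (z=48.3): light=0.28, ¬long=1−0.80=0.20, some=0.20; AND[a·b] → w = 0.0112
R4 (z=47.0): many=0.57 → w = 0.5700
Weighted average = (0.1500·75.0 + 0.1596·24.0 + 0.0112·48.3 + 0.5700·47.0) / (0.1500 + 0.1596 + 0.0112 + 0.5700)
  = 42.4114 / 0.8908 = 47.610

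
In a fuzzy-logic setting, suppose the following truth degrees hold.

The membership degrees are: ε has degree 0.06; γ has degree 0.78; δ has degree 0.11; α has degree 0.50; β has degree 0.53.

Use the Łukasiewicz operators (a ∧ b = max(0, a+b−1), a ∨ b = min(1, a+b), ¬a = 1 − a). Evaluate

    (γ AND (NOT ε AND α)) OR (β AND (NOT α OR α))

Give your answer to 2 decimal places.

0.75

NOT ε = 1 − 0.06 = 0.94
NOT ε AND α = max(0, a+b−1) on (0.94, 0.50) = 0.44
γ AND (NOT ε AND α) = max(0, a+b−1) on (0.78, 0.44) = 0.22
NOT α = 1 − 0.50 = 0.50
NOT α OR α = min(1, a+b) on (0.50, 0.50) = 1.00
β AND (NOT α OR α) = max(0, a+b−1) on (0.53, 1.00) = 0.53
(γ AND (NOT ε AND α)) OR (β AND (NOT α OR α)) = min(1, a+b) on (0.22, 0.53) = 0.75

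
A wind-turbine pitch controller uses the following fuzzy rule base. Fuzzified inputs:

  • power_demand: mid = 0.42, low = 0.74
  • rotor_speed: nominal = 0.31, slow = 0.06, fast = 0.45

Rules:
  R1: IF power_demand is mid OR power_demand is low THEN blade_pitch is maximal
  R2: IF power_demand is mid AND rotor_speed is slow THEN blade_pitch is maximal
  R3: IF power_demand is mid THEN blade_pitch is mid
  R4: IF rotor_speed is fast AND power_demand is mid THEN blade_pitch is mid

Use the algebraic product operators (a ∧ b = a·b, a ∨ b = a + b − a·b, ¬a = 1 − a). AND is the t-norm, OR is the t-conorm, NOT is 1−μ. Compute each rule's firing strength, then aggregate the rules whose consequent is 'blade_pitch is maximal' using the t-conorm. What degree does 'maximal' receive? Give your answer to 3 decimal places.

0.853

R1: mid=0.42, low=0.74; OR[a + b − a·b] → w = 0.8492
R2: mid=0.42, slow=0.06; AND[a·b] → w = 0.0252
R3: mid=0.42 → w = 0.4200
R4: fast=0.45, mid=0.42; AND[a·b] → w = 0.1890
Rules with consequent 'maximal': {R1, R2} → strengths 0.8492, 0.0252
Aggregate via t-conorm [a + b − a·b]: 0.8530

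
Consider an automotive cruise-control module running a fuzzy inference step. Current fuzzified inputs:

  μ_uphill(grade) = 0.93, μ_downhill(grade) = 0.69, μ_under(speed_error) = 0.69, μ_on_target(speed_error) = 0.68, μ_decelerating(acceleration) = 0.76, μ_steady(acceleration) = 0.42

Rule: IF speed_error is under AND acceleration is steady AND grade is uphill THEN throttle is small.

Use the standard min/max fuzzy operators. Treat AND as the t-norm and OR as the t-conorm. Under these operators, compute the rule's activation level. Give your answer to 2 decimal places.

0.42

firing strength: under=0.69, steady=0.42, uphill=0.93; AND[min(a, b)] → w = 0.42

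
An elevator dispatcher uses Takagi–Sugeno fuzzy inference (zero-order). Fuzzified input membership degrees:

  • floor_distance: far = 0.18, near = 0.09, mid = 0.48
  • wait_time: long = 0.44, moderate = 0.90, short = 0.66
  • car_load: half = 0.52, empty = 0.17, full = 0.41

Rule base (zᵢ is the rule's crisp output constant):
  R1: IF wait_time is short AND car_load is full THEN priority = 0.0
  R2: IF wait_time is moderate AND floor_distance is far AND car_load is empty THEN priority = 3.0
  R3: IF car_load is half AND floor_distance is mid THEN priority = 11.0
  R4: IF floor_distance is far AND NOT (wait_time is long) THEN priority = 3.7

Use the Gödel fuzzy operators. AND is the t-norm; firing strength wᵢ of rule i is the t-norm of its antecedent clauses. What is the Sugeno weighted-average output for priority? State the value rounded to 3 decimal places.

R1 (z=0.0): short=0.66, full=0.41; AND[min(a, b)] → w = 0.41
R2 (z=3.0): moderate=0.90, far=0.18, empty=0.17; AND[min(a, b)] → w = 0.17
R3 (z=11.0): half=0.52, mid=0.48; AND[min(a, b)] → w = 0.48
R4 (z=3.7): far=0.18, ¬long=1−0.44=0.56; AND[min(a, b)] → w = 0.18
Weighted average = (0.41·0.0 + 0.17·3.0 + 0.48·11.0 + 0.18·3.7) / (0.41 + 0.17 + 0.48 + 0.18)
  = 6.4560 / 1.2400 = 5.206

5.206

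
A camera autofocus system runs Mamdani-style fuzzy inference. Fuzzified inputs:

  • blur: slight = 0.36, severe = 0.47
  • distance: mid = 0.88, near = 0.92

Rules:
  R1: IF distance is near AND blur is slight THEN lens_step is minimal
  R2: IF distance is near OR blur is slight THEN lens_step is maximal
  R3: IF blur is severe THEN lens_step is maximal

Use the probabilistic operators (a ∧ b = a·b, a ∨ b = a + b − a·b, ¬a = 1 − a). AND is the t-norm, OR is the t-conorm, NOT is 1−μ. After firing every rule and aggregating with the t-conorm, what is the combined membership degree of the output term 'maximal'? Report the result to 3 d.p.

0.973

R1: near=0.92, slight=0.36; AND[a·b] → w = 0.3312
R2: near=0.92, slight=0.36; OR[a + b − a·b] → w = 0.9488
R3: severe=0.47 → w = 0.4700
Rules with consequent 'maximal': {R2, R3} → strengths 0.9488, 0.4700
Aggregate via t-conorm [a + b − a·b]: 0.9729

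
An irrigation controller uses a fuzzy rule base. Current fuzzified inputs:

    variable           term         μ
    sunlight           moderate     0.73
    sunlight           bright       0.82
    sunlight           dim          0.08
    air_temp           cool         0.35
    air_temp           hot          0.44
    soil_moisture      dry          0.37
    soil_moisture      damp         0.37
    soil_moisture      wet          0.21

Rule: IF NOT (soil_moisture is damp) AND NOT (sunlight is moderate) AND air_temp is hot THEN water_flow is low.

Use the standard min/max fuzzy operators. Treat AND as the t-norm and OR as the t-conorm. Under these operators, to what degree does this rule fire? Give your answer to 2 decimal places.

0.27

firing strength: ¬damp=1−0.37=0.63, ¬moderate=1−0.73=0.27, hot=0.44; AND[min(a, b)] → w = 0.27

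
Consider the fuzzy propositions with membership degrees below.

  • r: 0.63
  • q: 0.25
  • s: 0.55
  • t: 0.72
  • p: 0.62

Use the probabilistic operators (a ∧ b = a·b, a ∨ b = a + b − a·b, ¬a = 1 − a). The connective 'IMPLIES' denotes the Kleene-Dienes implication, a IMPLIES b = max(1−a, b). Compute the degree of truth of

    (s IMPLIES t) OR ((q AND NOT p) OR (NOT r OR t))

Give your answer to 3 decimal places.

s IMPLIES t  [Kleene-Dienes: max(1−a, b)] with a=0.5500, b=0.7200 → 0.7200
NOT p = 1 − 0.6200 = 0.3800
q AND NOT p = a·b on (0.2500, 0.3800) = 0.0950
NOT r = 1 − 0.6300 = 0.3700
NOT r OR t = a + b − a·b on (0.3700, 0.7200) = 0.8236
(q AND NOT p) OR (NOT r OR t) = a + b − a·b on (0.0950, 0.8236) = 0.8404
(s IMPLIES t) OR ((q AND NOT p) OR (NOT r OR t)) = a + b − a·b on (0.7200, 0.8404) = 0.9553

0.955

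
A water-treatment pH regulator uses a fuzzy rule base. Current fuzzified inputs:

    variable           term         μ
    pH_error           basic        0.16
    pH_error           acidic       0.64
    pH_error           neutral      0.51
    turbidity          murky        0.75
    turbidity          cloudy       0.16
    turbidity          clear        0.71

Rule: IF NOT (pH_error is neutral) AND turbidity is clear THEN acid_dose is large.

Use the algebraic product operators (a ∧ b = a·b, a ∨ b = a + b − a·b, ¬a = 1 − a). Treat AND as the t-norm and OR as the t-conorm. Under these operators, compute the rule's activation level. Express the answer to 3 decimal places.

firing strength: ¬neutral=1−0.51=0.49, clear=0.71; AND[a·b] → w = 0.3479

0.348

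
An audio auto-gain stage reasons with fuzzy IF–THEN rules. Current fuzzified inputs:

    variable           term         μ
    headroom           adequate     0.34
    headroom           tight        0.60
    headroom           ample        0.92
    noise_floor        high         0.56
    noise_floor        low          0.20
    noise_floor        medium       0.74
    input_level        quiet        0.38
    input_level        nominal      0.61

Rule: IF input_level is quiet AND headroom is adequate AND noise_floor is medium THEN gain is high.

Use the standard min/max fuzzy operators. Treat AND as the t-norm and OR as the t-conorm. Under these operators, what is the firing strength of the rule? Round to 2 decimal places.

firing strength: quiet=0.38, adequate=0.34, medium=0.74; AND[min(a, b)] → w = 0.34

0.34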